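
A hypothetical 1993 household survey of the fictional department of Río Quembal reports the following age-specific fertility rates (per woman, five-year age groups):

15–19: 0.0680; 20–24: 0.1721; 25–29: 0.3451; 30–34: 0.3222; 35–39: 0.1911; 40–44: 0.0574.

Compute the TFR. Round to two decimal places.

5.78

Sum of ASFRs = 0.0680 + 0.1721 + 0.3451 + 0.3222 + 0.1911 + 0.0574 = 1.1559
TFR = 5 × 1.1559 = 5.7795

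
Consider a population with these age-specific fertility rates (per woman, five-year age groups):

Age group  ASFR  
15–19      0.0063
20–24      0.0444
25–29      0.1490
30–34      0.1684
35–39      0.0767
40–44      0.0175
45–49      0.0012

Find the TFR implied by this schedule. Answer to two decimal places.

Sum of ASFRs = 0.0063 + 0.0444 + 0.1490 + 0.1684 + 0.0767 + 0.0175 + 0.0012 = 0.4635
TFR = 5 × 0.4635 = 2.3175

2.32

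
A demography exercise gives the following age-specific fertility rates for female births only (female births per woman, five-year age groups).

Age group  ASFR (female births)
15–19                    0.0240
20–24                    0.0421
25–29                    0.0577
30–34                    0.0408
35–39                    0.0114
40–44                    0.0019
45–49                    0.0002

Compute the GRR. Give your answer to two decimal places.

Sum of female ASFRs = 0.0240 + 0.0421 + 0.0577 + 0.0408 + 0.0114 + 0.0019 + 0.0002 = 0.1781
GRR = 5 × 0.1781 = 0.8905

0.89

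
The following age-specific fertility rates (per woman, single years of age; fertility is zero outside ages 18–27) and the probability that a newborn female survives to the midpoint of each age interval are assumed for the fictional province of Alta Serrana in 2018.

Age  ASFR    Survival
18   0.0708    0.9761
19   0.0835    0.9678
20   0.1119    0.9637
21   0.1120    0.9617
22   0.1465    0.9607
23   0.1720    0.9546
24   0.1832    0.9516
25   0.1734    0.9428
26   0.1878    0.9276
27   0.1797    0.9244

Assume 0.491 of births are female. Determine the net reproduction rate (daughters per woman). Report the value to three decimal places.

Proportion female at birth = 0.491.
Survival-weighted fertility by age (1·fₓ·Sₓ):
  18: 1 × 0.0708 × 0.9761 = 0.06911
  19: 1 × 0.0835 × 0.9678 = 0.08081
  20: 1 × 0.1119 × 0.9637 = 0.10784
  21: 1 × 0.1120 × 0.9617 = 0.10771
  22: 1 × 0.1465 × 0.9607 = 0.14074
  23: 1 × 0.1720 × 0.9546 = 0.16419
  24: 1 × 0.1832 × 0.9516 = 0.17433
  25: 1 × 0.1734 × 0.9428 = 0.16348
  26: 1 × 0.1878 × 0.9276 = 0.17420
  27: 1 × 0.1797 × 0.9244 = 0.16611
Sum = 1.34852
NRR = 0.491 × 1.34852 = 0.66212
An NRR under 1 implies long-run decline under these rates.

0.662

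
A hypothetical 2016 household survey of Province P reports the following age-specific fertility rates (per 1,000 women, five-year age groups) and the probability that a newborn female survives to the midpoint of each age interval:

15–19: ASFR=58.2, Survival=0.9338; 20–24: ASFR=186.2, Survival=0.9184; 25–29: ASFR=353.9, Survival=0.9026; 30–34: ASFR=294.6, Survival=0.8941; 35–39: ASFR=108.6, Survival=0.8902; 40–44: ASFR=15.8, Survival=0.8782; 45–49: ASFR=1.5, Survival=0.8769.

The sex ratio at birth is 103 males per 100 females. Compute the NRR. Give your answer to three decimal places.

Proportion female at birth = 100 / (100 + 103) = 0.49261.
Survival-weighted fertility by age (5·fₓ·Sₓ):
  15–19: 5 × 58.2/1000 × 0.9338 = 0.27174
  20–24: 5 × 186.2/1000 × 0.9184 = 0.85503
  25–29: 5 × 353.9/1000 × 0.9026 = 1.59715
  30–34: 5 × 294.6/1000 × 0.8941 = 1.31701
  35–39: 5 × 108.6/1000 × 0.8902 = 0.48338
  40–44: 5 × 15.8/1000 × 0.8782 = 0.06938
  45–49: 5 × 1.5/1000 × 0.8769 = 0.00658
Sum = 4.60027
NRR = 0.49261 × 4.60027 = 2.26614
An NRR exceeding 1 indicates intrinsic growth under these rates.

2.266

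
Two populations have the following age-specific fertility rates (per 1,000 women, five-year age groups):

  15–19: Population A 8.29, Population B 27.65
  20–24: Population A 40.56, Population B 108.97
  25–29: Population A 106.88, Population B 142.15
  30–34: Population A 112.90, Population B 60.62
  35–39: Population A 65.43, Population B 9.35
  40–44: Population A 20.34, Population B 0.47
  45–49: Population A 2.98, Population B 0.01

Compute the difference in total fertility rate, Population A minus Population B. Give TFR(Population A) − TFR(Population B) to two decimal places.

0.04

Population A:
  Sum of ASFRs = 8.29 + 40.56 + 106.88 + 112.90 + 65.43 + 20.34 + 2.98 = 357.38
  TFR = 5 × 357.38 / 1000 = 1.7869
Population B:
  Sum of ASFRs = 27.65 + 108.97 + 142.15 + 60.62 + 9.35 + 0.47 + 0.01 = 349.22
  TFR = 5 × 349.22 / 1000 = 1.7461
Difference = 1.7869 − 1.7461 = 0.0408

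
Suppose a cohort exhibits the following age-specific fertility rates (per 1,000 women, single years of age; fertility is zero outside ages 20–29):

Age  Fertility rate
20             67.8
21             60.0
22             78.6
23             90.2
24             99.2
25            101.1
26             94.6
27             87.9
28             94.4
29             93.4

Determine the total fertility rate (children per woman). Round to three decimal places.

0.867

Sum of ASFRs = 67.8 + 60.0 + 78.6 + 90.2 + 99.2 + 101.1 + 94.6 + 87.9 + 94.4 + 93.4 = 867.2
TFR = 867.2 / 1000 = 0.8672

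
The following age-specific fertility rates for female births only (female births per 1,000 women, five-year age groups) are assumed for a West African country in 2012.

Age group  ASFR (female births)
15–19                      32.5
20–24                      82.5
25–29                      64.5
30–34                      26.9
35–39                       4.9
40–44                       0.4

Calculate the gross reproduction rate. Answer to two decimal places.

Sum of female ASFRs = 32.5 + 82.5 + 64.5 + 26.9 + 4.9 + 0.4 = 211.7
GRR = 5 × 211.7 / 1000 = 1.0585

1.06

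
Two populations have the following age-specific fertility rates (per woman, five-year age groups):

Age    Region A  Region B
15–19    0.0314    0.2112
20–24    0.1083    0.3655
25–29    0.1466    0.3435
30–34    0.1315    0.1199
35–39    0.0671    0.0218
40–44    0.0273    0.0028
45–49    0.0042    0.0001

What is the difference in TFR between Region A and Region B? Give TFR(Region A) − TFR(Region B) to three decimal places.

Region A:
  Sum of ASFRs = 0.0314 + 0.1083 + 0.1466 + 0.1315 + 0.0671 + 0.0273 + 0.0042 = 0.5164
  TFR = 5 × 0.5164 = 2.582
Region B:
  Sum of ASFRs = 0.2112 + 0.3655 + 0.3435 + 0.1199 + 0.0218 + 0.0028 + 0.0001 = 1.0648
  TFR = 5 × 1.0648 = 5.324
Difference = 2.582 − 5.324 = -2.742

-2.742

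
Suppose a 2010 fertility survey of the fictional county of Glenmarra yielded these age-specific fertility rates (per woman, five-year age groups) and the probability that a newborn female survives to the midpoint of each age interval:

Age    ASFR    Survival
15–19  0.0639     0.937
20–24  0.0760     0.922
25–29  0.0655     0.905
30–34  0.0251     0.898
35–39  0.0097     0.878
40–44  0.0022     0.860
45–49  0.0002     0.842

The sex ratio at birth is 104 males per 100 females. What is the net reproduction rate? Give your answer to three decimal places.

Proportion female at birth = 100 / (100 + 104) = 0.49020.
Weighting each age-specific rate by interval width and survival:
  15–19: 5 × 0.0639 × 0.937 = 0.29937
  20–24: 5 × 0.0760 × 0.922 = 0.35036
  25–29: 5 × 0.0655 × 0.905 = 0.29639
  30–34: 5 × 0.0251 × 0.898 = 0.11270
  35–39: 5 × 0.0097 × 0.878 = 0.04258
  40–44: 5 × 0.0022 × 0.860 = 0.00946
  45–49: 5 × 0.0002 × 0.842 = 0.00084
Sum = 1.11170
NRR = 0.49020 × 1.11170 = 0.54496

0.545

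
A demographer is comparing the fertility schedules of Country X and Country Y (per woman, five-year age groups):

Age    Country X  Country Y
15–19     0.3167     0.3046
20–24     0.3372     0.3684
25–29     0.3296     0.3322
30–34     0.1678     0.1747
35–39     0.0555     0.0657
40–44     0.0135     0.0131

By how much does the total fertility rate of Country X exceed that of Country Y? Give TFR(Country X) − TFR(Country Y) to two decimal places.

-0.19

Country X:
  Sum of ASFRs = 0.3167 + 0.3372 + 0.3296 + 0.1678 + 0.0555 + 0.0135 = 1.2203
  TFR = 5 × 1.2203 = 6.1015
Country Y:
  Sum of ASFRs = 0.3046 + 0.3684 + 0.3322 + 0.1747 + 0.0657 + 0.0131 = 1.2587
  TFR = 5 × 1.2587 = 6.2935
Difference = 6.1015 − 6.2935 = -0.192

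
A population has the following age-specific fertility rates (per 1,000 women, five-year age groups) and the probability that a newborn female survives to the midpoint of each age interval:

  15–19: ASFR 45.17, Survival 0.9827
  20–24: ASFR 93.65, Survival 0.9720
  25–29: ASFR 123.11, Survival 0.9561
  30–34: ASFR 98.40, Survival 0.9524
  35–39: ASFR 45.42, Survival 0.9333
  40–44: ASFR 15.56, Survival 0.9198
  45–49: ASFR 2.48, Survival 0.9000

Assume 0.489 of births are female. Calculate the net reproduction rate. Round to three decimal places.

0.992

Proportion female at birth = 0.489.
Per-age-group product (5 × ASFR × survival probability):
  15–19: 5 × 45.17/1000 × 0.9827 = 0.22194
  20–24: 5 × 93.65/1000 × 0.9720 = 0.45514
  25–29: 5 × 123.11/1000 × 0.9561 = 0.58853
  30–34: 5 × 98.40/1000 × 0.9524 = 0.46858
  35–39: 5 × 45.42/1000 × 0.9333 = 0.21195
  40–44: 5 × 15.56/1000 × 0.9198 = 0.07156
  45–49: 5 × 2.48/1000 × 0.9000 = 0.01116
Sum = 2.02886
NRR = 0.489 × 2.02886 = 0.99211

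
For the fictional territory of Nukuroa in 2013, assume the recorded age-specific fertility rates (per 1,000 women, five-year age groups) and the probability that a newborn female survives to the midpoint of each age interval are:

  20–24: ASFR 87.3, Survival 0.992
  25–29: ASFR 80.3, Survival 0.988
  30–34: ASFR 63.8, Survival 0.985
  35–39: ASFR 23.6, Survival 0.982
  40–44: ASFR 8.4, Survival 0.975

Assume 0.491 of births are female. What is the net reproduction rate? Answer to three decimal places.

0.639

Proportion female at birth = 0.491.
Each age group contributes 5 × ASFR × survival:
  20–24: 5 × 87.3/1000 × 0.992 = 0.43301
  25–29: 5 × 80.3/1000 × 0.988 = 0.39668
  30–34: 5 × 63.8/1000 × 0.985 = 0.31422
  35–39: 5 × 23.6/1000 × 0.982 = 0.11588
  40–44: 5 × 8.4/1000 × 0.975 = 0.04095
Sum = 1.30074
NRR = 0.491 × 1.30074 = 0.63866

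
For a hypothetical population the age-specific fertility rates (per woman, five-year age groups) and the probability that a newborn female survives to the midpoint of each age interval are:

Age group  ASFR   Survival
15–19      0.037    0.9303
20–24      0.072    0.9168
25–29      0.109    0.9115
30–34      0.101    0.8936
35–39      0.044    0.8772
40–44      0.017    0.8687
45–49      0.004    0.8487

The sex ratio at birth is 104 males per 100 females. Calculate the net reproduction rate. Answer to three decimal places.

0.850

Proportion female at birth = 100 / (100 + 104) = 0.49020.
Weighting each age-specific rate by interval width and survival:
  15–19: 5 × 0.037 × 0.9303 = 0.17211
  20–24: 5 × 0.072 × 0.9168 = 0.33005
  25–29: 5 × 0.109 × 0.9115 = 0.49677
  30–34: 5 × 0.101 × 0.8936 = 0.45127
  35–39: 5 × 0.044 × 0.8772 = 0.19298
  40–44: 5 × 0.017 × 0.8687 = 0.07384
  45–49: 5 × 0.004 × 0.8487 = 0.01697
Sum = 1.73399
NRR = 0.49020 × 1.73399 = 0.85000
NRR < 1, so the cohort does not fully replace itself.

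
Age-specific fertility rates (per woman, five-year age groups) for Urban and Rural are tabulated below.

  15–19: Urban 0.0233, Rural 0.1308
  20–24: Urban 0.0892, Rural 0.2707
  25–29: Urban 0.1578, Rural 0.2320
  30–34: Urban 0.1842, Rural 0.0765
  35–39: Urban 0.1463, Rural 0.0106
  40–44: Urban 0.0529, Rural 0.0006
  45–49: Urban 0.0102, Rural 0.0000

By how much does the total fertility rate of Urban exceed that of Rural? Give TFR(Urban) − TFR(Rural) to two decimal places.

Urban:
  Sum of ASFRs = 0.0233 + 0.0892 + 0.1578 + 0.1842 + 0.1463 + 0.0529 + 0.0102 = 0.6639
  TFR = 5 × 0.6639 = 3.3195
Rural:
  Sum of ASFRs = 0.1308 + 0.2707 + 0.2320 + 0.0765 + 0.0106 + 0.0006 + 0.0000 = 0.7212
  TFR = 5 × 0.7212 = 3.606
Difference = 3.3195 − 3.606 = -0.2865

-0.29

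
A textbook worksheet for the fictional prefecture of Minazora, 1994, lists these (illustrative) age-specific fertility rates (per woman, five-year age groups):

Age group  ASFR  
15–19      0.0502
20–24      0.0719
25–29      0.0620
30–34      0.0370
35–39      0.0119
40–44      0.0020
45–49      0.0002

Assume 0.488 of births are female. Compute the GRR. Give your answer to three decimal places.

0.574

Proportion female at birth = 0.488.
Sum of ASFRs = 0.0502 + 0.0719 + 0.0620 + 0.0370 + 0.0119 + 0.0020 + 0.0002 = 0.2352
TFR = 5 × 0.2352 = 1.176
GRR = 0.488 × 1.176 = 0.57389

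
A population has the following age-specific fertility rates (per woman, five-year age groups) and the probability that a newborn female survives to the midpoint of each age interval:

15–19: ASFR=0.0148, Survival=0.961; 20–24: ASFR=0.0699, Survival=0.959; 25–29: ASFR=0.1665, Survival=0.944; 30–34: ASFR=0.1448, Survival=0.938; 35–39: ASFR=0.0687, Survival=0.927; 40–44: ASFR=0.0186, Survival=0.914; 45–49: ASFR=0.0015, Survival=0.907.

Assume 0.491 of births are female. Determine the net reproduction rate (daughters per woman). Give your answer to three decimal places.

1.120

Proportion female at birth = 0.491.
Each age group contributes 5 × ASFR × survival:
  15–19: 5 × 0.0148 × 0.961 = 0.07111
  20–24: 5 × 0.0699 × 0.959 = 0.33517
  25–29: 5 × 0.1665 × 0.944 = 0.78588
  30–34: 5 × 0.1448 × 0.938 = 0.67911
  35–39: 5 × 0.0687 × 0.927 = 0.31842
  40–44: 5 × 0.0186 × 0.914 = 0.08500
  45–49: 5 × 0.0015 × 0.907 = 0.00680
Sum = 2.28149
NRR = 0.491 × 2.28149 = 1.12021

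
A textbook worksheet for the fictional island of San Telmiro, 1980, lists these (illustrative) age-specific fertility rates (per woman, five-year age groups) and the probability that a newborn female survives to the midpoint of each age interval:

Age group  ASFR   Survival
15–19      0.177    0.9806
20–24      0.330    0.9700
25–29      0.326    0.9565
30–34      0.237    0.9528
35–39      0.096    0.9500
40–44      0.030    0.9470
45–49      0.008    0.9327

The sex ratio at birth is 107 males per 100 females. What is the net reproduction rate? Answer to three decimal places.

Proportion female at birth = 100 / (100 + 107) = 0.48309.
Weighting each age-specific rate by interval width and survival:
  15–19: 5 × 0.177 × 0.9806 = 0.86783
  20–24: 5 × 0.330 × 0.9700 = 1.60050
  25–29: 5 × 0.326 × 0.9565 = 1.55910
  30–34: 5 × 0.237 × 0.9528 = 1.12907
  35–39: 5 × 0.096 × 0.9500 = 0.45600
  40–44: 5 × 0.030 × 0.9470 = 0.14205
  45–49: 5 × 0.008 × 0.9327 = 0.03731
Sum = 5.79186
NRR = 0.48309 × 5.79186 = 2.79799

2.798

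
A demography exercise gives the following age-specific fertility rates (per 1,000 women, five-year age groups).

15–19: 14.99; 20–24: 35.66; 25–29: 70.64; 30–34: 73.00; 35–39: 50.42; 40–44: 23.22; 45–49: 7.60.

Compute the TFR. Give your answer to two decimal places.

1.38

Sum of ASFRs = 14.99 + 35.66 + 70.64 + 73.00 + 50.42 + 23.22 + 7.60 = 275.53
TFR = 5 × 275.53 / 1000 = 1.37765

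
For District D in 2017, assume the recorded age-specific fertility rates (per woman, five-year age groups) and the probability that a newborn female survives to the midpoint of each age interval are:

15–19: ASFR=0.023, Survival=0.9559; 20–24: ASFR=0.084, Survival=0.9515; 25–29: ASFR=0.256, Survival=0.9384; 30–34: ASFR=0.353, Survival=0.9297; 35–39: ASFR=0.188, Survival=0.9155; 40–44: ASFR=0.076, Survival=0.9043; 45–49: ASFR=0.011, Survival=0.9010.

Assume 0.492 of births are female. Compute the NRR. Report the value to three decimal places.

Proportion female at birth = 0.492.
Per-age-group product (5 × ASFR × survival probability):
  15–19: 5 × 0.023 × 0.9559 = 0.10993
  20–24: 5 × 0.084 × 0.9515 = 0.39963
  25–29: 5 × 0.256 × 0.9384 = 1.20115
  30–34: 5 × 0.353 × 0.9297 = 1.64092
  35–39: 5 × 0.188 × 0.9155 = 0.86057
  40–44: 5 × 0.076 × 0.9043 = 0.34363
  45–49: 5 × 0.011 × 0.9010 = 0.04956
Sum = 4.60539
NRR = 0.492 × 4.60539 = 2.26585
NRR > 1, so each generation more than replaces itself.

2.266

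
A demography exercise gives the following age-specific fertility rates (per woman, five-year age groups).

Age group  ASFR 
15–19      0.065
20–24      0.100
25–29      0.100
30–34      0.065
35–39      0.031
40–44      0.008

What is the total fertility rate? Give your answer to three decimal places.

1.845

Sum of ASFRs = 0.065 + 0.100 + 0.100 + 0.065 + 0.031 + 0.008 = 0.369
TFR = 5 × 0.369 = 1.845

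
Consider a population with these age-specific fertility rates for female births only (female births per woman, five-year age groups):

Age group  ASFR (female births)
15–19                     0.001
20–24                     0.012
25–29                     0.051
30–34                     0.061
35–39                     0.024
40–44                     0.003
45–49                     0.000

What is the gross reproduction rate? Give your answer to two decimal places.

Sum of female ASFRs = 0.001 + 0.012 + 0.051 + 0.061 + 0.024 + 0.003 + 0.000 = 0.152
GRR = 5 × 0.152 = 0.76

0.76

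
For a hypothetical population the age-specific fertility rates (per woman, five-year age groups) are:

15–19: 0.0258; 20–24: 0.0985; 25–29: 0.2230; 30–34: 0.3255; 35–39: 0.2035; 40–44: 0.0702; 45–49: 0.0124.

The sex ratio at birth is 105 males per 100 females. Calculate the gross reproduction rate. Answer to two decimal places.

2.34

Proportion female at birth = 100 / (100 + 105) = 0.48780.
Sum of ASFRs = 0.0258 + 0.0985 + 0.2230 + 0.3255 + 0.2035 + 0.0702 + 0.0124 = 0.9589
TFR = 5 × 0.9589 = 4.7945
GRR = 0.48780 × 4.7945 = 2.33876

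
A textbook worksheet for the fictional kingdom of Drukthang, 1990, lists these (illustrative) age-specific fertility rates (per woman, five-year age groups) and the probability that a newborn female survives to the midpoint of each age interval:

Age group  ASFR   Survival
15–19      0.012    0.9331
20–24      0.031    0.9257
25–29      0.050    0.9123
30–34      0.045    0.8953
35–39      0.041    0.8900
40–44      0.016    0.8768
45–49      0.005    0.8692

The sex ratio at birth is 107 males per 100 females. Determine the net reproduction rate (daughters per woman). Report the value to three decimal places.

Proportion female at birth = 100 / (100 + 107) = 0.48309.
Weighting each age-specific rate by interval width and survival:
  15–19: 5 × 0.012 × 0.9331 = 0.05599
  20–24: 5 × 0.031 × 0.9257 = 0.14348
  25–29: 5 × 0.050 × 0.9123 = 0.22808
  30–34: 5 × 0.045 × 0.8953 = 0.20144
  35–39: 5 × 0.041 × 0.8900 = 0.18245
  40–44: 5 × 0.016 × 0.8768 = 0.07014
  45–49: 5 × 0.005 × 0.8692 = 0.02173
Sum = 0.90331
NRR = 0.48309 × 0.90331 = 0.43638

0.436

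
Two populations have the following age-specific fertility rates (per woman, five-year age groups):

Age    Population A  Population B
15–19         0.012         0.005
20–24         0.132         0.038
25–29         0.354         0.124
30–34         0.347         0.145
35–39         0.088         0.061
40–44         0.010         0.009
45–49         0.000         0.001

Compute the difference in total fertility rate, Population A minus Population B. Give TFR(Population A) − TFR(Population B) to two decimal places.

Population A:
  Sum of ASFRs = 0.012 + 0.132 + 0.354 + 0.347 + 0.088 + 0.010 + 0.000 = 0.943
  TFR = 5 × 0.943 = 4.715
Population B:
  Sum of ASFRs = 0.005 + 0.038 + 0.124 + 0.145 + 0.061 + 0.009 + 0.001 = 0.383
  TFR = 5 × 0.383 = 1.915
Difference = 4.715 − 1.915 = 2.8

2.80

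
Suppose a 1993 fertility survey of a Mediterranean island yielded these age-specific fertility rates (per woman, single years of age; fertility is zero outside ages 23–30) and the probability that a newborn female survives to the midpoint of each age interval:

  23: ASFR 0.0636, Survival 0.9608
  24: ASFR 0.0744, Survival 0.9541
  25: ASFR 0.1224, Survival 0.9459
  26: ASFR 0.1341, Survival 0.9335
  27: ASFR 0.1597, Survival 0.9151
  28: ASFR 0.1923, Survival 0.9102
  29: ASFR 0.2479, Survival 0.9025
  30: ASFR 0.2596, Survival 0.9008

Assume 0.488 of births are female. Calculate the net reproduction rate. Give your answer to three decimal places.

0.562

Proportion female at birth = 0.488.
Survival-weighted fertility by age (1·fₓ·Sₓ):
  23: 1 × 0.0636 × 0.9608 = 0.06111
  24: 1 × 0.0744 × 0.9541 = 0.07099
  25: 1 × 0.1224 × 0.9459 = 0.11578
  26: 1 × 0.1341 × 0.9335 = 0.12518
  27: 1 × 0.1597 × 0.9151 = 0.14614
  28: 1 × 0.1923 × 0.9102 = 0.17503
  29: 1 × 0.2479 × 0.9025 = 0.22373
  30: 1 × 0.2596 × 0.9008 = 0.23385
Sum = 1.15181
NRR = 0.488 × 1.15181 = 0.56208
An NRR under 1 implies long-run decline under these rates.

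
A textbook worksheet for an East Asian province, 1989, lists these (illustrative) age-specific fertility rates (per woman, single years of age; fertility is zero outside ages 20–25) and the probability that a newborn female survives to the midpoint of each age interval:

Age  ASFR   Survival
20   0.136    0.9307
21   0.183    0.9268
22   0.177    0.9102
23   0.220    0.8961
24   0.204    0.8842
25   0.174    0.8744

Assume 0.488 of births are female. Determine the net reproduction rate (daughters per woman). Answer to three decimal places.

0.482

Proportion female at birth = 0.488.
Survival-weighted fertility by age (1·fₓ·Sₓ):
  20: 1 × 0.136 × 0.9307 = 0.12658
  21: 1 × 0.183 × 0.9268 = 0.16960
  22: 1 × 0.177 × 0.9102 = 0.16111
  23: 1 × 0.220 × 0.8961 = 0.19714
  24: 1 × 0.204 × 0.8842 = 0.18038
  25: 1 × 0.174 × 0.8744 = 0.15215
Sum = 0.98696
NRR = 0.488 × 0.98696 = 0.48164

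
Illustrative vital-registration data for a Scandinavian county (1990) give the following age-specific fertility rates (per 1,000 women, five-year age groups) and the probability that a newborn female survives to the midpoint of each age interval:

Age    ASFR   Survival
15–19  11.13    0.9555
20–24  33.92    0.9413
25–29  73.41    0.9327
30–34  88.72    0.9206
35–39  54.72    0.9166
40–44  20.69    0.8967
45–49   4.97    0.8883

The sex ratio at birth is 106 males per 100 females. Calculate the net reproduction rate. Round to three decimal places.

0.645

Proportion female at birth = 100 / (100 + 106) = 0.48544.
Per-age-group product (5 × ASFR × survival probability):
  15–19: 5 × 11.13/1000 × 0.9555 = 0.05317
  20–24: 5 × 33.92/1000 × 0.9413 = 0.15964
  25–29: 5 × 73.41/1000 × 0.9327 = 0.34235
  30–34: 5 × 88.72/1000 × 0.9206 = 0.40838
  35–39: 5 × 54.72/1000 × 0.9166 = 0.25078
  40–44: 5 × 20.69/1000 × 0.8967 = 0.09276
  45–49: 5 × 4.97/1000 × 0.8883 = 0.02207
Sum = 1.32915
NRR = 0.48544 × 1.32915 = 0.64522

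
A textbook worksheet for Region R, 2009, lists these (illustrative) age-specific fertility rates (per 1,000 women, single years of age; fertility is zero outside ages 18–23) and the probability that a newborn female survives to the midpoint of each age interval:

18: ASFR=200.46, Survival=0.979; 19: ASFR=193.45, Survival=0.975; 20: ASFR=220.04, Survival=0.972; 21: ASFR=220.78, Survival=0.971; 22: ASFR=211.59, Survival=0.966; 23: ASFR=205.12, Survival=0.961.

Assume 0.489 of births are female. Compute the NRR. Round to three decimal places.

0.594

Proportion female at birth = 0.489.
Per-age-group product (1 × ASFR × survival probability):
  18: 1 × 200.46/1000 × 0.979 = 0.19625
  19: 1 × 193.45/1000 × 0.975 = 0.18861
  20: 1 × 220.04/1000 × 0.972 = 0.21388
  21: 1 × 220.78/1000 × 0.971 = 0.21438
  22: 1 × 211.59/1000 × 0.966 = 0.20440
  23: 1 × 205.12/1000 × 0.961 = 0.19712
Sum = 1.21464
NRR = 0.489 × 1.21464 = 0.59396
NRR < 1, so the cohort does not fully replace itself.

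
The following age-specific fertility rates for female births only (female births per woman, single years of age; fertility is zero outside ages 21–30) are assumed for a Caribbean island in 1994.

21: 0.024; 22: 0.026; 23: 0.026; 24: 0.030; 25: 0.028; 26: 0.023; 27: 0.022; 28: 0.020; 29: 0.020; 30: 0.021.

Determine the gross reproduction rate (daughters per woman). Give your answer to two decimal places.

Sum of female ASFRs = 0.024 + 0.026 + 0.026 + 0.030 + 0.028 + 0.023 + 0.022 + 0.020 + 0.020 + 0.021 = 0.240
GRR = 0.24

0.24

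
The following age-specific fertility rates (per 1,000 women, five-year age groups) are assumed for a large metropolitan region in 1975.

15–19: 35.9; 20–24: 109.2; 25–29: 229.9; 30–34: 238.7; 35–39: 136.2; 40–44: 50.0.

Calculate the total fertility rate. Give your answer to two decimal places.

4.00

Sum of ASFRs = 35.9 + 109.2 + 229.9 + 238.7 + 136.2 + 50.0 = 799.9
TFR = 5 × 799.9 / 1000 = 3.9995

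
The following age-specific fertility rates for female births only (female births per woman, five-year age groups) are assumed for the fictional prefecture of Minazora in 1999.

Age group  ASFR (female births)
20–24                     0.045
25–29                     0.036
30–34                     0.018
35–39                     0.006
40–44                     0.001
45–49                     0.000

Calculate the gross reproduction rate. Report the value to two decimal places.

Sum of female ASFRs = 0.045 + 0.036 + 0.018 + 0.006 + 0.001 + 0.000 = 0.106
GRR = 5 × 0.106 = 0.53

0.53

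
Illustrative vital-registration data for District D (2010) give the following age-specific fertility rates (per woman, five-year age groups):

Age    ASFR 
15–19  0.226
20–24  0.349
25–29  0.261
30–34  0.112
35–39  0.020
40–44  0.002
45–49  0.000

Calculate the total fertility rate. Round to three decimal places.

4.850

Sum of ASFRs = 0.226 + 0.349 + 0.261 + 0.112 + 0.020 + 0.002 + 0.000 = 0.970
TFR = 5 × 0.970 = 4.85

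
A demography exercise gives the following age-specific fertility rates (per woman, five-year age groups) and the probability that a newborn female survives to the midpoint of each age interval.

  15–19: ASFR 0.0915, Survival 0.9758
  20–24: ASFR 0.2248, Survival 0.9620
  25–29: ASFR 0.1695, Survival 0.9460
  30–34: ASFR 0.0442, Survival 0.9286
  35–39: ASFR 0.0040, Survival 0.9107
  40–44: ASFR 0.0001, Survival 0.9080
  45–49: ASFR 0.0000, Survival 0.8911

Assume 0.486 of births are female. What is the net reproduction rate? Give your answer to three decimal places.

Proportion female at birth = 0.486.
Each age group contributes 5 × ASFR × survival:
  15–19: 5 × 0.0915 × 0.9758 = 0.44643
  20–24: 5 × 0.2248 × 0.9620 = 1.08129
  25–29: 5 × 0.1695 × 0.9460 = 0.80174
  30–34: 5 × 0.0442 × 0.9286 = 0.20522
  35–39: 5 × 0.0040 × 0.9107 = 0.01821
  40–44: 5 × 0.0001 × 0.9080 = 0.00045
  45–49: 5 × 0.0000 × 0.8911 = 0.00000
Sum = 2.55334
NRR = 0.486 × 2.55334 = 1.24092
NRR > 1, so each generation more than replaces itself.

1.241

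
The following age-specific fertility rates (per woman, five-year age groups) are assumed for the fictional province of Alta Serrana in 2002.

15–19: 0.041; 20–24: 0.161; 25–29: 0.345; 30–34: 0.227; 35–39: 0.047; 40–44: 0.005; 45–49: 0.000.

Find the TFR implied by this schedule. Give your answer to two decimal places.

4.13

Sum of ASFRs = 0.041 + 0.161 + 0.345 + 0.227 + 0.047 + 0.005 + 0.000 = 0.826
TFR = 5 × 0.826 = 4.13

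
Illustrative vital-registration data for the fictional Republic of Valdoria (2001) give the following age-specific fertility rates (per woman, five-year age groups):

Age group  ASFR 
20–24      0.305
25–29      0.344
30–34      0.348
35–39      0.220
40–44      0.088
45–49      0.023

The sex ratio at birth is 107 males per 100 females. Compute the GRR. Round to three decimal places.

Proportion female at birth = 100 / (100 + 107) = 0.48309.
Sum of ASFRs = 0.305 + 0.344 + 0.348 + 0.220 + 0.088 + 0.023 = 1.328
TFR = 5 × 1.328 = 6.64
GRR = 0.48309 × 6.64 = 3.20772

3.208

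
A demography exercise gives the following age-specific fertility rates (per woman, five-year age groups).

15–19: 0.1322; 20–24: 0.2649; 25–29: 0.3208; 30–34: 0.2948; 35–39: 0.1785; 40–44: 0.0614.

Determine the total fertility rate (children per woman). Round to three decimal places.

6.263

Sum of ASFRs = 0.1322 + 0.2649 + 0.3208 + 0.2948 + 0.1785 + 0.0614 = 1.2526
TFR = 5 × 1.2526 = 6.263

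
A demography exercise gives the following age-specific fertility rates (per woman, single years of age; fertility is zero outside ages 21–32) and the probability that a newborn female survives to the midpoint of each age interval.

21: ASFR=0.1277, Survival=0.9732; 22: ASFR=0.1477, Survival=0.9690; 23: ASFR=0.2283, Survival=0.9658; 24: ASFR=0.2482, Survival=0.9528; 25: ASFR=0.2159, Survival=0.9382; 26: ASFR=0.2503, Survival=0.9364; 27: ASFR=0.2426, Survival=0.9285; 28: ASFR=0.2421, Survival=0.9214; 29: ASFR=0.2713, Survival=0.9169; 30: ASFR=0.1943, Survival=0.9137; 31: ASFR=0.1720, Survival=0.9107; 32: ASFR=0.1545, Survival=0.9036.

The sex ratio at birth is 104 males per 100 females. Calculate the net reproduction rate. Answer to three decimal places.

1.143

Proportion female at birth = 100 / (100 + 104) = 0.49020.
Weighting each age-specific rate by interval width and survival:
  21: 1 × 0.1277 × 0.9732 = 0.12428
  22: 1 × 0.1477 × 0.9690 = 0.14312
  23: 1 × 0.2283 × 0.9658 = 0.22049
  24: 1 × 0.2482 × 0.9528 = 0.23648
  25: 1 × 0.2159 × 0.9382 = 0.20256
  26: 1 × 0.2503 × 0.9364 = 0.23438
  27: 1 × 0.2426 × 0.9285 = 0.22525
  28: 1 × 0.2421 × 0.9214 = 0.22307
  29: 1 × 0.2713 × 0.9169 = 0.24875
  30: 1 × 0.1943 × 0.9137 = 0.17753
  31: 1 × 0.1720 × 0.9107 = 0.15664
  32: 1 × 0.1545 × 0.9036 = 0.13961
Sum = 2.33216
NRR = 0.49020 × 2.33216 = 1.14322
An NRR exceeding 1 indicates intrinsic growth under these rates.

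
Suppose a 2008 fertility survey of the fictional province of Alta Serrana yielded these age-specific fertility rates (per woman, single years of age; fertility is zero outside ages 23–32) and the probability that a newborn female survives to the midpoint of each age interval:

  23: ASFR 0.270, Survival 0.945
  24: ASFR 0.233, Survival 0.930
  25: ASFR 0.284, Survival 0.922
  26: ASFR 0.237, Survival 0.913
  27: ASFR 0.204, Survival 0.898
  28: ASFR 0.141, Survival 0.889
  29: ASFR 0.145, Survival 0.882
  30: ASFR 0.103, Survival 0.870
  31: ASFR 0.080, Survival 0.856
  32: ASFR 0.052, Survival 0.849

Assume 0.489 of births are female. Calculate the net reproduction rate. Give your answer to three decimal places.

Proportion female at birth = 0.489.
Weighting each age-specific rate by interval width and survival:
  23: 1 × 0.270 × 0.945 = 0.25515
  24: 1 × 0.233 × 0.930 = 0.21669
  25: 1 × 0.284 × 0.922 = 0.26185
  26: 1 × 0.237 × 0.913 = 0.21638
  27: 1 × 0.204 × 0.898 = 0.18319
  28: 1 × 0.141 × 0.889 = 0.12535
  29: 1 × 0.145 × 0.882 = 0.12789
  30: 1 × 0.103 × 0.870 = 0.08961
  31: 1 × 0.080 × 0.856 = 0.06848
  32: 1 × 0.052 × 0.849 = 0.04415
Sum = 1.58874
NRR = 0.489 × 1.58874 = 0.77689
NRR < 1, so the cohort does not fully replace itself.

0.777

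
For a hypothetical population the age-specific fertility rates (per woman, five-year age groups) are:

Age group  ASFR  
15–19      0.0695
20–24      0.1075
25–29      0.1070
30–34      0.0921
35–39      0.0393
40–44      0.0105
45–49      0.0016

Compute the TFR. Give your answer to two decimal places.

2.14

Sum of ASFRs = 0.0695 + 0.1075 + 0.1070 + 0.0921 + 0.0393 + 0.0105 + 0.0016 = 0.4275
TFR = 5 × 0.4275 = 2.1375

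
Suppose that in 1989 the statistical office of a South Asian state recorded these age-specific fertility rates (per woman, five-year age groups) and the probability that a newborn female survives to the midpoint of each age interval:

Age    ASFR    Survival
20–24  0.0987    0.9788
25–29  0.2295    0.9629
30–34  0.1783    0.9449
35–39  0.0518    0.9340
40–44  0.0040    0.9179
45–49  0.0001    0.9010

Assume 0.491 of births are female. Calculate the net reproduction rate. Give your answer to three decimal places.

Proportion female at birth = 0.491.
Per-age-group product (5 × ASFR × survival probability):
  20–24: 5 × 0.0987 × 0.9788 = 0.48304
  25–29: 5 × 0.2295 × 0.9629 = 1.10493
  30–34: 5 × 0.1783 × 0.9449 = 0.84238
  35–39: 5 × 0.0518 × 0.9340 = 0.24191
  40–44: 5 × 0.0040 × 0.9179 = 0.01836
  45–49: 5 × 0.0001 × 0.9010 = 0.00045
Sum = 2.69107
NRR = 0.491 × 2.69107 = 1.32132
With NRR above 1 the population is above replacement fertility.

1.321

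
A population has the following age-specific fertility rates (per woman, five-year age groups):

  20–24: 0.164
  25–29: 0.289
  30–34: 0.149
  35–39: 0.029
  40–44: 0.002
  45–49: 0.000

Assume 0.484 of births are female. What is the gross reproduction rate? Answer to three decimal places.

1.532

Proportion female at birth = 0.484.
Sum of ASFRs = 0.164 + 0.289 + 0.149 + 0.029 + 0.002 + 0.000 = 0.633
TFR = 5 × 0.633 = 3.165
GRR = 0.484 × 3.165 = 1.53186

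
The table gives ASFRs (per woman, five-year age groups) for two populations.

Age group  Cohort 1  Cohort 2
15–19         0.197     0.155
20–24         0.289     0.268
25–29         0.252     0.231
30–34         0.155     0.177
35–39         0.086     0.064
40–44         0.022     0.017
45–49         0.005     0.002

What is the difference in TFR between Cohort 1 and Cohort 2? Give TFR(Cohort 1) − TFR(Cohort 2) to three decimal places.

Cohort 1:
  Sum of ASFRs = 0.197 + 0.289 + 0.252 + 0.155 + 0.086 + 0.022 + 0.005 = 1.006
  TFR = 5 × 1.006 = 5.03
Cohort 2:
  Sum of ASFRs = 0.155 + 0.268 + 0.231 + 0.177 + 0.064 + 0.017 + 0.002 = 0.914
  TFR = 5 × 0.914 = 4.57
Difference = 5.03 − 4.57 = 0.46

0.460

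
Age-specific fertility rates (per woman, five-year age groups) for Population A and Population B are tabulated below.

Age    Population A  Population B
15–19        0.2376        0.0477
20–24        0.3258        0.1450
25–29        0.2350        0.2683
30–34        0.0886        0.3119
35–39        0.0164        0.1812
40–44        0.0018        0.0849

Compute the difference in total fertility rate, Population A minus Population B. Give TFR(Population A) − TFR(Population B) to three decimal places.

-0.669

Population A:
  Sum of ASFRs = 0.2376 + 0.3258 + 0.2350 + 0.0886 + 0.0164 + 0.0018 = 0.9052
  TFR = 5 × 0.9052 = 4.526
Population B:
  Sum of ASFRs = 0.0477 + 0.1450 + 0.2683 + 0.3119 + 0.1812 + 0.0849 = 1.0390
  TFR = 5 × 1.0390 = 5.195
Difference = 4.526 − 5.195 = -0.669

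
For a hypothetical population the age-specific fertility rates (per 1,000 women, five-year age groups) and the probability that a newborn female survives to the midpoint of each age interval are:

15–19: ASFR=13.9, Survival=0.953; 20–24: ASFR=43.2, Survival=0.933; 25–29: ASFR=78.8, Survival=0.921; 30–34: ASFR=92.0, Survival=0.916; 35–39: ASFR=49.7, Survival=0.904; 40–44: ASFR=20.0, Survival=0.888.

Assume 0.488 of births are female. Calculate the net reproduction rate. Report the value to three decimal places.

Proportion female at birth = 0.488.
Each age group contributes 5 × ASFR × survival:
  15–19: 5 × 13.9/1000 × 0.953 = 0.06623
  20–24: 5 × 43.2/1000 × 0.933 = 0.20153
  25–29: 5 × 78.8/1000 × 0.921 = 0.36287
  30–34: 5 × 92.0/1000 × 0.916 = 0.42136
  35–39: 5 × 49.7/1000 × 0.904 = 0.22464
  40–44: 5 × 20.0/1000 × 0.888 = 0.08880
Sum = 1.36543
NRR = 0.488 × 1.36543 = 0.66633

0.666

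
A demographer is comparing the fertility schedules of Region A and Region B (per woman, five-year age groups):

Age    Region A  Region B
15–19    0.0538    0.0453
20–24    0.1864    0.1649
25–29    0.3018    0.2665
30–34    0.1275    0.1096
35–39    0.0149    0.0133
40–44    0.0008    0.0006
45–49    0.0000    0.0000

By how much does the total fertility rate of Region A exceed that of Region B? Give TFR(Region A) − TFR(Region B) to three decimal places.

Region A:
  Sum of ASFRs = 0.0538 + 0.1864 + 0.3018 + 0.1275 + 0.0149 + 0.0008 + 0.0000 = 0.6852
  TFR = 5 × 0.6852 = 3.426
Region B:
  Sum of ASFRs = 0.0453 + 0.1649 + 0.2665 + 0.1096 + 0.0133 + 0.0006 + 0.0000 = 0.6002
  TFR = 5 × 0.6002 = 3.001
Difference = 3.426 − 3.001 = 0.425

0.425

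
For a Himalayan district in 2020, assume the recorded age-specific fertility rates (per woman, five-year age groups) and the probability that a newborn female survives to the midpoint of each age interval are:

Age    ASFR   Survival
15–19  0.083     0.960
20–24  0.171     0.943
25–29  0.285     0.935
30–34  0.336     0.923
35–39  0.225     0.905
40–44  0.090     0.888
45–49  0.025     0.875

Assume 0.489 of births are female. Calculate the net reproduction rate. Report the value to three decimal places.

2.746

Proportion female at birth = 0.489.
Each age group contributes 5 × ASFR × survival:
  15–19: 5 × 0.083 × 0.960 = 0.39840
  20–24: 5 × 0.171 × 0.943 = 0.80627
  25–29: 5 × 0.285 × 0.935 = 1.33238
  30–34: 5 × 0.336 × 0.923 = 1.55064
  35–39: 5 × 0.225 × 0.905 = 1.01813
  40–44: 5 × 0.090 × 0.888 = 0.39960
  45–49: 5 × 0.025 × 0.875 = 0.10938
Sum = 5.61480
NRR = 0.489 × 5.61480 = 2.74564
An NRR exceeding 1 indicates intrinsic growth under these rates.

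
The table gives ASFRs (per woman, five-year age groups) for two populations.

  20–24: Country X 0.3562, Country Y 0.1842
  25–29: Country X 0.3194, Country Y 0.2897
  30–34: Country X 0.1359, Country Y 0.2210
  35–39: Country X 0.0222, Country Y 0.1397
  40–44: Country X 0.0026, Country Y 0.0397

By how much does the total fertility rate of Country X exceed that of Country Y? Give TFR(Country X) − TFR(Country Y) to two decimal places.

Country X:
  Sum of ASFRs = 0.3562 + 0.3194 + 0.1359 + 0.0222 + 0.0026 = 0.8363
  TFR = 5 × 0.8363 = 4.1815
Country Y:
  Sum of ASFRs = 0.1842 + 0.2897 + 0.2210 + 0.1397 + 0.0397 = 0.8743
  TFR = 5 × 0.8743 = 4.3715
Difference = 4.1815 − 4.3715 = -0.19

-0.19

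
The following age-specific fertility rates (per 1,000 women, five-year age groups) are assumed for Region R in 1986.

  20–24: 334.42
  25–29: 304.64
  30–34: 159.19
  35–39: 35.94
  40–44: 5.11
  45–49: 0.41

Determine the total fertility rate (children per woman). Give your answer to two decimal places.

4.20

Sum of ASFRs = 334.42 + 304.64 + 159.19 + 35.94 + 5.11 + 0.41 = 839.71
TFR = 5 × 839.71 / 1000 = 4.19855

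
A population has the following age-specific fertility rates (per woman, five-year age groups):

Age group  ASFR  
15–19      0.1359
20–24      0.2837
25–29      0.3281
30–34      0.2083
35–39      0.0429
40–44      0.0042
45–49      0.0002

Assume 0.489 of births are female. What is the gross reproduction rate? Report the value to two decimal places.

2.45

Proportion female at birth = 0.489.
Sum of ASFRs = 0.1359 + 0.2837 + 0.3281 + 0.2083 + 0.0429 + 0.0042 + 0.0002 = 1.0033
TFR = 5 × 1.0033 = 5.0165
GRR = 0.489 × 5.0165 = 2.45307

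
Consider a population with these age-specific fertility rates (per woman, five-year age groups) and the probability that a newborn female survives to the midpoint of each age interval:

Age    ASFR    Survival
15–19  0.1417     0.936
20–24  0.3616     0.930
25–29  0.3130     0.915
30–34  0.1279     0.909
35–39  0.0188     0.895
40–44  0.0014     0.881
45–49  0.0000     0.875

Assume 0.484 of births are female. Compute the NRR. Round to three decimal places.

Proportion female at birth = 0.484.
Per-age-group product (5 × ASFR × survival probability):
  15–19: 5 × 0.1417 × 0.936 = 0.66316
  20–24: 5 × 0.3616 × 0.930 = 1.68144
  25–29: 5 × 0.3130 × 0.915 = 1.43198
  30–34: 5 × 0.1279 × 0.909 = 0.58131
  35–39: 5 × 0.0188 × 0.895 = 0.08413
  40–44: 5 × 0.0014 × 0.881 = 0.00617
  45–49: 5 × 0.0000 × 0.875 = 0.00000
Sum = 4.44819
NRR = 0.484 × 4.44819 = 2.15292

2.153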